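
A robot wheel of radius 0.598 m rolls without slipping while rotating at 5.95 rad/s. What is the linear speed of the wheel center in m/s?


v = omega * r = 5.95 * 0.598 = 3.5581

3.5581 m/s


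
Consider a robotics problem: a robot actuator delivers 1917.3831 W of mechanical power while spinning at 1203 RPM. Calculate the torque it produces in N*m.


omega = 1203 * 2*pi/60 = 125.977865 rad/s
tau = P / omega = 1917.3831 / 125.977865 = 15.2200

15.2200 N*m


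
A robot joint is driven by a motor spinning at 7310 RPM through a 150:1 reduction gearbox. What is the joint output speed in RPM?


omega_joint = omega_motor / N = 7310 / 150 = 48.7333

48.7333 RPM


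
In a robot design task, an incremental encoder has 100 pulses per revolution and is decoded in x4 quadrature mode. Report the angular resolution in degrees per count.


resolution = 360 / (PPR * 4) = 360 / 400 = 0.9000

0.9000 degrees


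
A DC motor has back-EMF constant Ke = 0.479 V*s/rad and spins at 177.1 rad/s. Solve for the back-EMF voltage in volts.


V_emf = Ke * omega = 0.479*177.1 = 84.8309

84.8309 V


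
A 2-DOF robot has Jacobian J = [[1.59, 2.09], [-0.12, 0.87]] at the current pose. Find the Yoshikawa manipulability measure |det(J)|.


det(J) = 1.59*0.87 - (2.09)*(-0.12) = 1.6341
|det(J)| = 1.6341

1.6341


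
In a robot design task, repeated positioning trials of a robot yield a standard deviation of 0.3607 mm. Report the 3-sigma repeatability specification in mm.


repeatability = 3*sigma = 3*0.3607 = 1.0821

1.0821 mm


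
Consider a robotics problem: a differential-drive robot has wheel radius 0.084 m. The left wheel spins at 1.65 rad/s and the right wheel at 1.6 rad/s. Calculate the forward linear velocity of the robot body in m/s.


v = r*(wR + wL)/2 = 0.084*(1.6 + 1.65)/2 = 0.1365

0.1365 m/s


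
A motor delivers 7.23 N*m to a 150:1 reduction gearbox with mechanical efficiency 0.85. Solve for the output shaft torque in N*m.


tau_out = tau_in * N * eta = 7.23 * 150 * 0.85 = 921.8250

921.8250 N*m


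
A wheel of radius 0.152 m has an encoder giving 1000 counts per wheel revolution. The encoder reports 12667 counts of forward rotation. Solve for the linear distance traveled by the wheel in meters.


revs = 12667/1000 = 12.667000
d = revs * 2*pi*r = 12.667000 * 2*pi*0.152 = 12.0975

12.0975 m


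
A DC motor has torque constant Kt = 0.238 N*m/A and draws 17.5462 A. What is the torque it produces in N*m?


tau = Kt * I = 0.238*17.5462 = 4.1760

4.1760 N*m


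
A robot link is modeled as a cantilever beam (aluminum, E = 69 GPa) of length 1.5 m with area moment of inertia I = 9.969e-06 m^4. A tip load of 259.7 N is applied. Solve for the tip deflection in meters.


delta = F*L^3/(3*E*I) = 259.7*1.5^3/(3*6.900e+10*9.969e-06)
      = 876.4875/2063583 = 4.2474e-04

4.2474e-04 m


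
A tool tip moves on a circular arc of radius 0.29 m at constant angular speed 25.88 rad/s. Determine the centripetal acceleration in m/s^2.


a_c = omega^2 * r = 25.88^2 * 0.29 = 194.2346

194.2346 m/s^2


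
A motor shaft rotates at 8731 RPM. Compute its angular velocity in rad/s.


omega = 8731 * 2*pi/60 = 914.3082

914.3082 rad/s


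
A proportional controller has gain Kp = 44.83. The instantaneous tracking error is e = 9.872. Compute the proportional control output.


u_P = Kp * e = 44.83 * 9.872 = 442.5618

442.5618


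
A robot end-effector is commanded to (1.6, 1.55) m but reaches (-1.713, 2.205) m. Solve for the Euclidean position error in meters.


dx = -1.713 - (1.6) = -3.3130, dy = 2.205 - (1.55) = 0.6550
err = sqrt(10.975969 + 0.429025) = 3.3771

3.3771 m


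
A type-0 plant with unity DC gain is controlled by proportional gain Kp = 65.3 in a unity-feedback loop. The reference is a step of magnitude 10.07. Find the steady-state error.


e_ss = R/(1 + Kp) = 10.07/(1 + 65.3) = 10.07/66.3000 = 0.1519

0.1519


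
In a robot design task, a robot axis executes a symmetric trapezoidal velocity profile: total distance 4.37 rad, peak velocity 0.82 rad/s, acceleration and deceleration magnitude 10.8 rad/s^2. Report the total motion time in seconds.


t_acc = v/a = 0.82/10.8 = 0.075926 s
d_acc = v^2/(2a) = 0.031130 rad (each ramp)
d_cruise = 4.37 - 2*0.031130 = 4.307740 rad
t_cruise = 4.307740/0.82 = 5.253341 s
t_total = 2*0.075926 + 5.253341 = 5.4052

5.4052 s


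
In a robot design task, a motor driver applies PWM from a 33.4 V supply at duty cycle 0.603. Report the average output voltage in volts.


V_avg = V_supply * D = 33.4*0.603 = 20.1402

20.1402 V


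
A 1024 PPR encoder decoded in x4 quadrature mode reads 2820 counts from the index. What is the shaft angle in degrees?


angle = counts * 360 / (PPR*4) = 2820 * 360 / 4096 = 247.8516

247.8516 degrees


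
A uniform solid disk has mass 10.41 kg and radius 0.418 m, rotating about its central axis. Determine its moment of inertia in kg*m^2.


I = (1/2)*m*R^2 = 0.5*10.41*0.418^2 = 0.9094

0.9094 kg*m^2


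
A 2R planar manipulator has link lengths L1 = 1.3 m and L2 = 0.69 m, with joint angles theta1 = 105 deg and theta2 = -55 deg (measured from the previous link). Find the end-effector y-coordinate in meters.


y = L1*sin(th1) + L2*sin(th1+th2) = 1.3*sin(105 deg) + 0.69*sin(50 deg) = 1.7843

1.7843 m


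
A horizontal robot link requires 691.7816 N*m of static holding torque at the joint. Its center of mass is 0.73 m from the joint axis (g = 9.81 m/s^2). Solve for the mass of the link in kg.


m = tau / (g*L) = 691.7816 / (9.81 * 0.73) = 96.6000

96.6000 kg


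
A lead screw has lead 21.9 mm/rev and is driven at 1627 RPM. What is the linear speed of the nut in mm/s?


v = lead * (RPM/60) = 21.9*1627/60 = 593.8550

593.8550 mm/s


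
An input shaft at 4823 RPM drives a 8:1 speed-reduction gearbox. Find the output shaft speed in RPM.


omega_out = omega_in / N = 4823 / 8 = 602.8750

602.8750 RPM


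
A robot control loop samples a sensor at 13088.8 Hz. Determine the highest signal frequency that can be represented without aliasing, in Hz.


f_max = f_s/2 = 13088.8/2 = 6544.4000

6544.4000 Hz


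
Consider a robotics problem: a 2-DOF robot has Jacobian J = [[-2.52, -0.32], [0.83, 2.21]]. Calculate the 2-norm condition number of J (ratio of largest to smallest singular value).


JJ^T eigenvalues: trace(JJ^T) = 12.0258, det(JJ^T) = det(J)^2 = 28.12817296
s_max^2 = (12.0258 + sqrt(32.10717380))/2 = 8.84605962
s_min^2 = (12.0258 - sqrt(32.10717380))/2 = 3.17974038
kappa = s_max/s_min = sqrt(8.84605962/3.17974038) = 1.6679

1.6679


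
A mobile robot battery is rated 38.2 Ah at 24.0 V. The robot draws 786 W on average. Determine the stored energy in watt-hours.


E = capacity * V = 38.2*24.0 = 916.8000

916.8000 Wh


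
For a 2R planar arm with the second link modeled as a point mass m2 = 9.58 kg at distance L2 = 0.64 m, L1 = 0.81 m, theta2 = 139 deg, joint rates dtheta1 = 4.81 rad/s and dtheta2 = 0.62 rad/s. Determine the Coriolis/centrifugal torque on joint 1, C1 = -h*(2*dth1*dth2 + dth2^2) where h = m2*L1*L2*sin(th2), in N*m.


h = m2*L1*L2*sin(th2) = 9.58*0.81*0.64*sin(139 deg) = 3.258168
C1 = -h*(2*4.81*0.62 + 0.62^2) = -3.258168*6.3488 = -20.6855

-20.6855 N*m


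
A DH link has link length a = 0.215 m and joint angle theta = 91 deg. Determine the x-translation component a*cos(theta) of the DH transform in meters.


a*cos(theta) = 0.215*cos(91 deg) = -0.0038

-0.0038 m


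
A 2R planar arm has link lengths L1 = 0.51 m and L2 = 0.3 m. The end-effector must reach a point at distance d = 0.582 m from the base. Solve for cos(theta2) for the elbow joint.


cos(th2) = (d^2 - L1^2 - L2^2)/(2*L1*L2) = (0.582^2 - 0.51^2 - 0.3^2)/(2*0.51*0.3) = -0.0372

-0.0372


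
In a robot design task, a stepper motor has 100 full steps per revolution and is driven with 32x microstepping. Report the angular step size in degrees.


step = 360/(100*32) = 360/3200 = 0.1125

0.1125 degrees


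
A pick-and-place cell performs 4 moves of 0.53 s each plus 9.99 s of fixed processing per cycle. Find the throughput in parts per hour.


T_cycle = 4*0.53 + 9.99 = 12.1100 s
rate = 3600/T = 297.2750

297.2750 parts/hour


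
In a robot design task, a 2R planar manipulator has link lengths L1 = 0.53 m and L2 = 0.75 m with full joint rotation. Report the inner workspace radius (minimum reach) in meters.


r_min = |L1 - L2| = |0.53 - 0.75| = 0.2200

0.2200 m


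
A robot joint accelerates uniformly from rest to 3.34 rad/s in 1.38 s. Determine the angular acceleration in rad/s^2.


alpha = delta_omega / t = 3.34 / 1.38 = 2.4203

2.4203 rad/s^2


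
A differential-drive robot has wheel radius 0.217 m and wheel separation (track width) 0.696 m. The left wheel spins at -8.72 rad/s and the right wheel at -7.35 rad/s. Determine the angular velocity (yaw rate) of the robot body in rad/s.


omega = r*(wR - wL)/L = 0.217*(-7.35 - (-8.72))/0.696 = 0.4271

0.4271 rad/s


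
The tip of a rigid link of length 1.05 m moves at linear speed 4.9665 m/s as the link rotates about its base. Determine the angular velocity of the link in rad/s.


omega = v / L = 4.9665 / 1.05 = 4.7300

4.7300 rad/s


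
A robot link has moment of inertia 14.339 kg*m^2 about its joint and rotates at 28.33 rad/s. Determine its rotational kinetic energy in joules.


KE = (1/2)*I*omega^2 = 0.5*14.339*28.33^2 = 5754.1611

5754.1611 J


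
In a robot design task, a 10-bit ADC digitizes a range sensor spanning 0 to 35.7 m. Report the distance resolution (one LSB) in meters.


res = range / 2^n = 35.7/2^10 = 35.7/1024 = 0.0349

0.0349 m


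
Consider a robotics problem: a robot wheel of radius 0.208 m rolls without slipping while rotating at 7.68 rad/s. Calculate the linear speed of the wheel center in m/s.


v = omega * r = 7.68 * 0.208 = 1.5974

1.5974 m/s


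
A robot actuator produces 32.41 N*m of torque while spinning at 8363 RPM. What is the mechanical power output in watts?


omega = 8363 * 2*pi/60 = 875.771312 rad/s
P = tau * omega = 32.41 * 875.771312 = 28383.7482

28383.7482 W


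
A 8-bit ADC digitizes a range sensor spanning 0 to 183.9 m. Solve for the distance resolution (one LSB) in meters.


res = range / 2^n = 183.9/2^8 = 183.9/256 = 0.7184

0.7184 m


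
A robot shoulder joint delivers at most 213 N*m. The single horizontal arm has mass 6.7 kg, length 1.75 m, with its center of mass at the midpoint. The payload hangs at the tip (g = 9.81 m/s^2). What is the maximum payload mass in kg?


tau_arm = m_arm*g*(L/2) = 6.7*9.81*1.75/2 = 57.5111 N*m
tau_payload = tau_max - tau_arm = 213 - 57.5111 = 155.4889
m_payload = tau_payload / (g*L) = 155.4889 / (9.81*1.75) = 9.0572

9.0572 kg


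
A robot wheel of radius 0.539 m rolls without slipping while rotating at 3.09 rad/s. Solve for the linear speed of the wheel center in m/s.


v = omega * r = 3.09 * 0.539 = 1.6655

1.6655 m/s


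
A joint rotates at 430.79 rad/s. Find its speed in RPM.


RPM = 430.79 * 60/(2*pi) = 4113.7415

4113.7415 RPM


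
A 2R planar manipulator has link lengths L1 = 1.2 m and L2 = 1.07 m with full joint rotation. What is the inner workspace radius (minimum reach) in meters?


r_min = |L1 - L2| = |1.2 - 1.07| = 0.1300

0.1300 m


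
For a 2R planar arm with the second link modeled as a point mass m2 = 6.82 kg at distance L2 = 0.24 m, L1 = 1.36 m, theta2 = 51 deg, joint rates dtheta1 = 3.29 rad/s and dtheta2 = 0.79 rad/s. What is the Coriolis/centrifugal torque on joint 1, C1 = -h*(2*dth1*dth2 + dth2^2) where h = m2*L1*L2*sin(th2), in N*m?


h = m2*L1*L2*sin(th2) = 6.82*1.36*0.24*sin(51 deg) = 1.729964
C1 = -h*(2*3.29*0.79 + 0.79^2) = -1.729964*5.8223 = -10.0724

-10.0724 N*m


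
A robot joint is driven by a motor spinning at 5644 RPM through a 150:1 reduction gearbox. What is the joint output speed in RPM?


omega_joint = omega_motor / N = 5644 / 150 = 37.6267

37.6267 RPM


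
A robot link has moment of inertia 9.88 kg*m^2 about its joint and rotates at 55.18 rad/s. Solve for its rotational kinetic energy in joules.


KE = (1/2)*I*omega^2 = 0.5*9.88*55.18^2 = 15041.4721

15041.4721 J


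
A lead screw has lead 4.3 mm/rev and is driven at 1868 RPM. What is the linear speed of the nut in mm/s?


v = lead * (RPM/60) = 4.3*1868/60 = 133.8733

133.8733 mm/s


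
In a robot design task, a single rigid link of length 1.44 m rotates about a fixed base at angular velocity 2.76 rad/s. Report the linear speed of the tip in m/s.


v = L*omega = 1.44 * 2.76 = 3.9744

3.9744 m/s


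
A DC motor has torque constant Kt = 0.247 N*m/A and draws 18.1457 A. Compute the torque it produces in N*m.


tau = Kt * I = 0.247*18.1457 = 4.4820

4.4820 N*m


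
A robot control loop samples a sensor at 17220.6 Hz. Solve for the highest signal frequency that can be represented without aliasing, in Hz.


f_max = f_s/2 = 17220.6/2 = 8610.3000

8610.3000 Hz


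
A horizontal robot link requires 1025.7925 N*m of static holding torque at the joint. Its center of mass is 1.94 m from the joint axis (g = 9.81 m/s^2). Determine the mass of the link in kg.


m = tau / (g*L) = 1025.7925 / (9.81 * 1.94) = 53.9000

53.9000 kg


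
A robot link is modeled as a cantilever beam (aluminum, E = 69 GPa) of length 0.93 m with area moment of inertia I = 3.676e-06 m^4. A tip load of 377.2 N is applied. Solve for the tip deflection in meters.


delta = F*L^3/(3*E*I) = 377.2*0.93^3/(3*6.900e+10*3.676e-06)
      = 303.4034604/760932 = 3.9873e-04

3.9873e-04 m


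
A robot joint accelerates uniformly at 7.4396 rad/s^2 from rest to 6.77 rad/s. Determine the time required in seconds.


t = delta_omega / alpha = 6.77 / 7.4396 = 0.9100

0.9100 s


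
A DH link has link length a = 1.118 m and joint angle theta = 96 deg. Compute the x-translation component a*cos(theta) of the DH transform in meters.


a*cos(theta) = 1.118*cos(96 deg) = -0.1169

-0.1169 m


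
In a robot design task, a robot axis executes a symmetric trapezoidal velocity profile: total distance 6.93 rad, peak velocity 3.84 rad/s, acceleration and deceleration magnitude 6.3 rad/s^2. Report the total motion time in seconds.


t_acc = v/a = 3.84/6.3 = 0.609524 s
d_acc = v^2/(2a) = 1.170286 rad (each ramp)
d_cruise = 6.93 - 2*1.170286 = 4.589428 rad
t_cruise = 4.589428/3.84 = 1.195164 s
t_total = 2*0.609524 + 1.195164 = 2.4142

2.4142 s


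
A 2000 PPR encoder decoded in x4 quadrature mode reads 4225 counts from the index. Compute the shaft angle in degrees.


angle = counts * 360 / (PPR*4) = 4225 * 360 / 8000 = 190.1250

190.1250 degrees


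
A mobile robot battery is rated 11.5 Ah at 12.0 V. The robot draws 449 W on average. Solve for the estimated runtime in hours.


E = 11.5*12.0 = 138.0000 Wh
t = E/P = 138.0000/449 = 0.3073

0.3073 hours


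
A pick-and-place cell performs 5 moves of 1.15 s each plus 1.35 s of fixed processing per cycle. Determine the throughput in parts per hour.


T_cycle = 5*1.15 + 1.35 = 7.1000 s
rate = 3600/T = 507.0423

507.0423 parts/hour


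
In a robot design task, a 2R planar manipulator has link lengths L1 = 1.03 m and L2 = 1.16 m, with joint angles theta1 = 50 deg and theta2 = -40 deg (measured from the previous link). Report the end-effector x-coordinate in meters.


x = L1*cos(th1) + L2*cos(th1+th2) = 1.03*cos(50 deg) + 1.16*cos(10 deg) = 1.8044

1.8044 m


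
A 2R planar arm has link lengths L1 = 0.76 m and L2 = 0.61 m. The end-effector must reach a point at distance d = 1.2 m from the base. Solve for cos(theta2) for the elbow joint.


cos(th2) = (d^2 - L1^2 - L2^2)/(2*L1*L2) = (1.2^2 - 0.76^2 - 0.61^2)/(2*0.76*0.61) = 0.5288

0.5288


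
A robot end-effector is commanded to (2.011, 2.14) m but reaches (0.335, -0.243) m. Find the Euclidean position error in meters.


dx = 0.335 - (2.011) = -1.6760, dy = -0.243 - (2.14) = -2.3830
err = sqrt(2.808976 + 5.678689) = 2.9134

2.9134 m


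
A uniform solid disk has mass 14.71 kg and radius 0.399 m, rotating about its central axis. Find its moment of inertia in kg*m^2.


I = (1/2)*m*R^2 = 0.5*14.71*0.399^2 = 1.1709

1.1709 kg*m^2


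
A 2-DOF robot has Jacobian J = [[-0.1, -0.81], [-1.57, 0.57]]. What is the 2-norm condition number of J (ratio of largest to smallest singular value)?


JJ^T eigenvalues: trace(JJ^T) = 3.4559, det(JJ^T) = det(J)^2 = 1.76544369
s_max^2 = (3.4559 + sqrt(4.88147005))/2 = 2.83265245
s_min^2 = (3.4559 - sqrt(4.88147005))/2 = 0.62324755
kappa = s_max/s_min = sqrt(2.83265245/0.62324755) = 2.1319

2.1319


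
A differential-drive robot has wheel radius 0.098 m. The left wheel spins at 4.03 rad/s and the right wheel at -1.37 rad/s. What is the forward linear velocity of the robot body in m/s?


v = r*(wR + wL)/2 = 0.098*(-1.37 + 4.03)/2 = 0.1303

0.1303 m/s


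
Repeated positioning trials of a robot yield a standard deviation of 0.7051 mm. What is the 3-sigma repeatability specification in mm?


repeatability = 3*sigma = 3*0.7051 = 2.1153

2.1153 mm


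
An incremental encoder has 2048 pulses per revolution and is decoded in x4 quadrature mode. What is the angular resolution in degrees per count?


resolution = 360 / (PPR * 4) = 360 / 8192 = 0.0439

0.0439 degrees


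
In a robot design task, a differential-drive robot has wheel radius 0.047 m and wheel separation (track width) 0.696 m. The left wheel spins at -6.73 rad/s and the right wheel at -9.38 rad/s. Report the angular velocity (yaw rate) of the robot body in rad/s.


omega = r*(wR - wL)/L = 0.047*(-9.38 - (-6.73))/0.696 = -0.1790

-0.1790 rad/s


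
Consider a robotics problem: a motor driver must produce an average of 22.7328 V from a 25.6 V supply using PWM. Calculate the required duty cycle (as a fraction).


D = V_avg/V_supply = 22.7328/25.6 = 0.8880

0.8880


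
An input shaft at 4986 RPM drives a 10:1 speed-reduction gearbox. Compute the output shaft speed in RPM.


omega_out = omega_in / N = 4986 / 10 = 498.6000

498.6000 RPM


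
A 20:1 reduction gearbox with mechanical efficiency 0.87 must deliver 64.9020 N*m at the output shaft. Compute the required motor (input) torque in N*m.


tau_in = tau_out / (N * eta) = 64.9020 / (20 * 0.87) = 3.7300

3.7300 N*m


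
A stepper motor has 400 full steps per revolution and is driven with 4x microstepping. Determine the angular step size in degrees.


step = 360/(400*4) = 360/1600 = 0.2250

0.2250 degrees


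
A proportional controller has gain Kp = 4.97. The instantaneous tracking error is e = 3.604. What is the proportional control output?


u_P = Kp * e = 4.97 * 3.604 = 17.9119

17.9119


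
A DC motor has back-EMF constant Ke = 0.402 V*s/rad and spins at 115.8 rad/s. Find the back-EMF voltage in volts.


V_emf = Ke * omega = 0.402*115.8 = 46.5516

46.5516 V


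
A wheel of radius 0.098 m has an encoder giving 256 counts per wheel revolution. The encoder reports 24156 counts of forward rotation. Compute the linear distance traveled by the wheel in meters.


revs = 24156/256 = 94.359375
d = revs * 2*pi*r = 94.359375 * 2*pi*0.098 = 58.1020

58.1020 m


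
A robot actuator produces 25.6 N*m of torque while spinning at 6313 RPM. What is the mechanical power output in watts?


omega = 6313 * 2*pi/60 = 661.095814 rad/s
P = tau * omega = 25.6 * 661.095814 = 16924.0528

16924.0528 W


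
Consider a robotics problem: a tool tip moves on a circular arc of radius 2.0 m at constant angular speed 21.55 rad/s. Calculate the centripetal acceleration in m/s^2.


a_c = omega^2 * r = 21.55^2 * 2.0 = 928.8050

928.8050 m/s^2


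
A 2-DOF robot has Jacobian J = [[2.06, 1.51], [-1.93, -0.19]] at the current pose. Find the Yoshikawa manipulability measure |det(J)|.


det(J) = 2.06*-0.19 - (1.51)*(-1.93) = 2.5229
|det(J)| = 2.5229

2.5229


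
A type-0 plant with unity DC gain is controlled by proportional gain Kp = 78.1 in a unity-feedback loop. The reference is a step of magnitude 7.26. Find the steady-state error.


e_ss = R/(1 + Kp) = 7.26/(1 + 78.1) = 7.26/79.1000 = 0.0918

0.0918


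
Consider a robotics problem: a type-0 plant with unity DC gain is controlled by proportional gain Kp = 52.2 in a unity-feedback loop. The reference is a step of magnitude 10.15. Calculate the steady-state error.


e_ss = R/(1 + Kp) = 10.15/(1 + 52.2) = 10.15/53.2000 = 0.1908

0.1908


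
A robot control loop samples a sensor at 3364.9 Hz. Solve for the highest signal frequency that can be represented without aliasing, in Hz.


f_max = f_s/2 = 3364.9/2 = 1682.4500

1682.4500 Hz


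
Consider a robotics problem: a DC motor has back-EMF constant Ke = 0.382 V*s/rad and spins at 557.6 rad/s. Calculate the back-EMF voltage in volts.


V_emf = Ke * omega = 0.382*557.6 = 213.0032

213.0032 V


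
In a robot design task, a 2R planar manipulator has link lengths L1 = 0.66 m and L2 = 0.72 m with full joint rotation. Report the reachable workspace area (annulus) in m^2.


r_max = L1 + L2 = 1.3800, r_min = |L1 - L2| = 0.0600
A = pi*(r_max^2 - r_min^2) = pi*(1.9044 - 0.0036) = 5.9715

5.9715 m^2


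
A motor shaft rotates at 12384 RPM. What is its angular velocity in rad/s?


omega = 12384 * 2*pi/60 = 1296.8494

1296.8494 rad/s


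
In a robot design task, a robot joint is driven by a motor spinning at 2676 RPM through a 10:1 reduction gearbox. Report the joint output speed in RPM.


omega_joint = omega_motor / N = 2676 / 10 = 267.6000

267.6000 RPM


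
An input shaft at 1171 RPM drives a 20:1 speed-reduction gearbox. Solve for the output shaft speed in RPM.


omega_out = omega_in / N = 1171 / 20 = 58.5500

58.5500 RPM


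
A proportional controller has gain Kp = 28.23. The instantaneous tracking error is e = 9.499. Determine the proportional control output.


u_P = Kp * e = 28.23 * 9.499 = 268.1568

268.1568


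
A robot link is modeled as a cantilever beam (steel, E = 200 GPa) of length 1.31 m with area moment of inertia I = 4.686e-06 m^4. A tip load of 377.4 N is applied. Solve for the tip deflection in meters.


delta = F*L^3/(3*E*I) = 377.4*1.31^3/(3*2.000e+11*4.686e-06)
      = 848.4295434/2811600 = 3.0176e-04

3.0176e-04 m


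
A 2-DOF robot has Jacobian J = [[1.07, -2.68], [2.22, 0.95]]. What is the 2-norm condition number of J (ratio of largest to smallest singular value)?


JJ^T eigenvalues: trace(JJ^T) = 14.1582, det(JJ^T) = det(J)^2 = 48.52654921
s_max^2 = (14.1582 + sqrt(6.34843040))/2 = 8.33890459
s_min^2 = (14.1582 - sqrt(6.34843040))/2 = 5.81929541
kappa = s_max/s_min = sqrt(8.33890459/5.81929541) = 1.1971

1.1971


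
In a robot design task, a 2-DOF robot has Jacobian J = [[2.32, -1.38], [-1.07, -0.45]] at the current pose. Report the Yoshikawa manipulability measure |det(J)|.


det(J) = 2.32*-0.45 - (-1.38)*(-1.07) = -2.5206
|det(J)| = 2.5206

2.5206


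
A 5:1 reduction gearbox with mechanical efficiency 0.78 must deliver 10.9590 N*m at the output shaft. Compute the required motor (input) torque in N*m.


tau_in = tau_out / (N * eta) = 10.9590 / (5 * 0.78) = 2.8100

2.8100 N*m


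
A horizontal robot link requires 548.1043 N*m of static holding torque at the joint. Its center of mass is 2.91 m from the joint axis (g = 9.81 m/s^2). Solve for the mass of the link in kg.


m = tau / (g*L) = 548.1043 / (9.81 * 2.91) = 19.2000

19.2000 kg


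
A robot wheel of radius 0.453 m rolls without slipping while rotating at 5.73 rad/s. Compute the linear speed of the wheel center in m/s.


v = omega * r = 5.73 * 0.453 = 2.5957

2.5957 m/s


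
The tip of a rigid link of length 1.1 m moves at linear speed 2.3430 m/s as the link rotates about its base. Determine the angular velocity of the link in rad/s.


omega = v / L = 2.3430 / 1.1 = 2.1300

2.1300 rad/s


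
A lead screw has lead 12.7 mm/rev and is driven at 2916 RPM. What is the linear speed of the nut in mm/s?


v = lead * (RPM/60) = 12.7*2916/60 = 617.2200

617.2200 mm/s


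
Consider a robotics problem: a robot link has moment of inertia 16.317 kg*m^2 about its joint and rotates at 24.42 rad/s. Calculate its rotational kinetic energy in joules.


KE = (1/2)*I*omega^2 = 0.5*16.317*24.42^2 = 4865.2105

4865.2105 J


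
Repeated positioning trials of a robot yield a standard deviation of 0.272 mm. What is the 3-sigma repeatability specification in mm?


repeatability = 3*sigma = 3*0.272 = 0.8160

0.8160 mm


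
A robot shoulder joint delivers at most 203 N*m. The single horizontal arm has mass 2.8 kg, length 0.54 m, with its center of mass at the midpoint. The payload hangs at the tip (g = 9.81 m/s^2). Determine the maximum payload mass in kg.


tau_arm = m_arm*g*(L/2) = 2.8*9.81*0.54/2 = 7.4164 N*m
tau_payload = tau_max - tau_arm = 203 - 7.4164 = 195.5836
m_payload = tau_payload / (g*L) = 195.5836 / (9.81*0.54) = 36.9207

36.9207 kg


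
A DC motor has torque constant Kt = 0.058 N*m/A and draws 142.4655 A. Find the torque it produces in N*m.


tau = Kt * I = 0.058*142.4655 = 8.2630

8.2630 N*m


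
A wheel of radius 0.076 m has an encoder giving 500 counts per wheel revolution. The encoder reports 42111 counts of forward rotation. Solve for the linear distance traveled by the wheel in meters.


revs = 42111/500 = 84.222000
d = revs * 2*pi*r = 84.222000 * 2*pi*0.076 = 40.2179

40.2179 m


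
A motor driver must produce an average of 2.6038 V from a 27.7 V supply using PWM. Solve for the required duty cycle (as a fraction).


D = V_avg/V_supply = 2.6038/27.7 = 0.0940

0.0940


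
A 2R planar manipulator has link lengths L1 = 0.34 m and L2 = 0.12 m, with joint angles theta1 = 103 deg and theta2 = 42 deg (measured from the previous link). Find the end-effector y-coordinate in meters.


y = L1*sin(th1) + L2*sin(th1+th2) = 0.34*sin(103 deg) + 0.12*sin(145 deg) = 0.4001

0.4001 m


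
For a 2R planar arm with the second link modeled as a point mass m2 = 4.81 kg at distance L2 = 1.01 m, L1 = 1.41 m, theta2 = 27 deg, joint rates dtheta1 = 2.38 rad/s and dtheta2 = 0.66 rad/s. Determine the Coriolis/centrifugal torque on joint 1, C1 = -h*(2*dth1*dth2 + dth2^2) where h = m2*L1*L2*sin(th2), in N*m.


h = m2*L1*L2*sin(th2) = 4.81*1.41*1.01*sin(27 deg) = 3.109799
C1 = -h*(2*2.38*0.66 + 0.66^2) = -3.109799*3.5772 = -11.1244

-11.1244 N*m


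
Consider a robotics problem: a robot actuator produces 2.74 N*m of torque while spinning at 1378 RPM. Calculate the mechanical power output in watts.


omega = 1378 * 2*pi/60 = 144.303823 rad/s
P = tau * omega = 2.74 * 144.303823 = 395.3925

395.3925 W


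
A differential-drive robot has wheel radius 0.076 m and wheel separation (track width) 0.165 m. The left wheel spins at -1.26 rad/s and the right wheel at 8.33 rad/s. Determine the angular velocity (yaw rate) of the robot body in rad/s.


omega = r*(wR - wL)/L = 0.076*(8.33 - (-1.26))/0.165 = 4.4172

4.4172 rad/s


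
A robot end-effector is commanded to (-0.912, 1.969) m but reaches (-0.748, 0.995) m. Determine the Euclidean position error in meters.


dx = -0.748 - (-0.912) = 0.1640, dy = 0.995 - (1.969) = -0.9740
err = sqrt(0.026896 + 0.948676) = 0.9877

0.9877 m


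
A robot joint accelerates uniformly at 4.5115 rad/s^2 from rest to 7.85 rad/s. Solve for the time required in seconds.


t = delta_omega / alpha = 7.85 / 4.5115 = 1.7400

1.7400 s


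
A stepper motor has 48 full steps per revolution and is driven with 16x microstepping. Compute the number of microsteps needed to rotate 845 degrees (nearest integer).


step_size = 360/(48*16) = 360/768 = 0.468750 deg
n = 845/(360/768) = 845*768/360 = 1802.6667 -> 1803

1803 steps


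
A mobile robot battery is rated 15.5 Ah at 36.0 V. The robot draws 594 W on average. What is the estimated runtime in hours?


E = 15.5*36.0 = 558.0000 Wh
t = E/P = 558.0000/594 = 0.9394

0.9394 hours


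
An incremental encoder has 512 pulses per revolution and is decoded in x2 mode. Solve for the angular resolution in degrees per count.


resolution = 360 / (PPR * 2) = 360 / 1024 = 0.3516

0.3516 degrees


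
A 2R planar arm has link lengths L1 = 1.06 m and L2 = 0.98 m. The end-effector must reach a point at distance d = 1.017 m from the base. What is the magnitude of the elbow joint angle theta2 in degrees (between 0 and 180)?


cos(th2) = (d^2 - L1^2 - L2^2)/(2*L1*L2) = (1.017^2 - 1.06^2 - 0.98^2)/(2*1.06*0.98) = -0.50525173
th2 = acos(-0.50525173) = 120.3481 deg

120.3481 degrees


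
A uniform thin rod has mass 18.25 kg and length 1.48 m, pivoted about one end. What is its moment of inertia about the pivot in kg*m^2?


I = (1/3)*m*L^2 = (1/3)*18.25*1.48^2 = 13.3249

13.3249 kg*m^2


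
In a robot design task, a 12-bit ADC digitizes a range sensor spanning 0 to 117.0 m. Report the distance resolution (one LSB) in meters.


res = range / 2^n = 117.0/2^12 = 117.0/4096 = 0.0286

0.0286 m


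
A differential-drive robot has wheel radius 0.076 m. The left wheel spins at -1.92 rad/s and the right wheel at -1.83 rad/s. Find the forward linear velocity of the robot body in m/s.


v = r*(wR + wL)/2 = 0.076*(-1.83 + -1.92)/2 = -0.1425

-0.1425 m/s


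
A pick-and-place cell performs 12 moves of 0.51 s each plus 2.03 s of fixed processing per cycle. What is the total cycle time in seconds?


T = 12*0.51 + 2.03 = 8.1500

8.1500 s


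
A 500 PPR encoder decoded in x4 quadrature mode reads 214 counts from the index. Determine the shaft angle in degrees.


angle = counts * 360 / (PPR*4) = 214 * 360 / 2000 = 38.5200

38.5200 degrees


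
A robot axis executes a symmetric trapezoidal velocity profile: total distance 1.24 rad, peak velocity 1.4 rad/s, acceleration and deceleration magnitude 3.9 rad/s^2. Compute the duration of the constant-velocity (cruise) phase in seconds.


t_acc = v/a = 0.358974 s, d_acc = v^2/(2a) = 0.251282 rad each
d_cruise = 1.24 - 2*0.251282 = 0.737436 rad
t_cruise = d_cruise/v = 0.737436/1.4 = 0.5267

0.5267 s


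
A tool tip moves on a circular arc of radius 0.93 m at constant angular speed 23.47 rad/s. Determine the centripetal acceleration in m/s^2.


a_c = omega^2 * r = 23.47^2 * 0.93 = 512.2820

512.2820 m/s^2


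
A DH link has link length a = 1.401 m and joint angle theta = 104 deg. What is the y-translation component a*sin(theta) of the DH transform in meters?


a*sin(theta) = 1.401*sin(104 deg) = 1.3594

1.3594 m


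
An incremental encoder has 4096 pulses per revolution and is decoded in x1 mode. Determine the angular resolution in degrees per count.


resolution = 360 / (PPR * 1) = 360 / 4096 = 0.0879

0.0879 degrees


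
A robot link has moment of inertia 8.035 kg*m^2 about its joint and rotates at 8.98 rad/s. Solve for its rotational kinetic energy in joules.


KE = (1/2)*I*omega^2 = 0.5*8.035*8.98^2 = 323.9728

323.9728 J


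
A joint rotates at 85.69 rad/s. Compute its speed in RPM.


RPM = 85.69 * 60/(2*pi) = 818.2792

818.2792 RPM


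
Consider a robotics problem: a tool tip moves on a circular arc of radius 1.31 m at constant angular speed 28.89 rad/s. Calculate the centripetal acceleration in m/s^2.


a_c = omega^2 * r = 28.89^2 * 1.31 = 1093.3681

1093.3681 m/s^2


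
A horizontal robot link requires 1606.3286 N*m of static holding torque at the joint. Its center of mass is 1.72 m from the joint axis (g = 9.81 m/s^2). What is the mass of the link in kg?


m = tau / (g*L) = 1606.3286 / (9.81 * 1.72) = 95.2000

95.2000 kg


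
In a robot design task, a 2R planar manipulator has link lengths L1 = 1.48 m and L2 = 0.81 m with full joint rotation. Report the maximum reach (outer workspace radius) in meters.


r_max = L1 + L2 = 1.48 + 0.81 = 2.2900

2.2900 m


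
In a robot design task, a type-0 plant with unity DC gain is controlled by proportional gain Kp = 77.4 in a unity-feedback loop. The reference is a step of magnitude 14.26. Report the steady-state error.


e_ss = R/(1 + Kp) = 14.26/(1 + 77.4) = 14.26/78.4000 = 0.1819

0.1819


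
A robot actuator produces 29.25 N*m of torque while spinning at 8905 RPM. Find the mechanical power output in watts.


omega = 8905 * 2*pi/60 = 932.529419 rad/s
P = tau * omega = 29.25 * 932.529419 = 27276.4855

27276.4855 W


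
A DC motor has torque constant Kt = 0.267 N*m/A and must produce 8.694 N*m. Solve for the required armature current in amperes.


I = tau / Kt = 8.694/0.267 = 32.5618

32.5618 A


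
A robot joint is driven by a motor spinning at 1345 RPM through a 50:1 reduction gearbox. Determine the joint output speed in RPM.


omega_joint = omega_motor / N = 1345 / 50 = 26.9000

26.9000 RPM


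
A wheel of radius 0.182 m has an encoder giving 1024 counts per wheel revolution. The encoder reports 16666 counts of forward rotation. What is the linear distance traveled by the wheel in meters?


revs = 16666/1024 = 16.275391
d = revs * 2*pi*r = 16.275391 * 2*pi*0.182 = 18.6116

18.6116 m


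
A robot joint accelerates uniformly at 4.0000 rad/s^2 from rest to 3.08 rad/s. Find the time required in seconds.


t = delta_omega / alpha = 3.08 / 4.0000 = 0.7700

0.7700 s


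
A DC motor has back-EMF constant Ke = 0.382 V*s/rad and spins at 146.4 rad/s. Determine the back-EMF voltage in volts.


V_emf = Ke * omega = 0.382*146.4 = 55.9248

55.9248 V


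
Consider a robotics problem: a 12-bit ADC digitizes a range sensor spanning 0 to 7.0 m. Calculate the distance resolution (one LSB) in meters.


res = range / 2^n = 7.0/2^12 = 7.0/4096 = 0.0017

0.0017 m


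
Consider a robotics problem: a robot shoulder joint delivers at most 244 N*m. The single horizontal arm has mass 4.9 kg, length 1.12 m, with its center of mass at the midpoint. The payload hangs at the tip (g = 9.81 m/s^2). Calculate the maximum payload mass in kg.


tau_arm = m_arm*g*(L/2) = 4.9*9.81*1.12/2 = 26.9186 N*m
tau_payload = tau_max - tau_arm = 244 - 26.9186 = 217.0814
m_payload = tau_payload / (g*L) = 217.0814 / (9.81*1.12) = 19.7577

19.7577 kg


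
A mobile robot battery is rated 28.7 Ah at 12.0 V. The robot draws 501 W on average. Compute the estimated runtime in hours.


E = 28.7*12.0 = 344.4000 Wh
t = E/P = 344.4000/501 = 0.6874

0.6874 hours


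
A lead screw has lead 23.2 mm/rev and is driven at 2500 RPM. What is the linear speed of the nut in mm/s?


v = lead * (RPM/60) = 23.2*2500/60 = 966.6667

966.6667 mm/s


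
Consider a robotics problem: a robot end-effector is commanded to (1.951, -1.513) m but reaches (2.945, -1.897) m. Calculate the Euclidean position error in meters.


dx = 2.945 - (1.951) = 0.9940, dy = -1.897 - (-1.513) = -0.3840
err = sqrt(0.988036 + 0.147456) = 1.0656

1.0656 m


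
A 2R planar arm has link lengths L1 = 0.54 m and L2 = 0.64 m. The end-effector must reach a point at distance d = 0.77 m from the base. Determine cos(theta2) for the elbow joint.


cos(th2) = (d^2 - L1^2 - L2^2)/(2*L1*L2) = (0.77^2 - 0.54^2 - 0.64^2)/(2*0.54*0.64) = -0.1567

-0.1567


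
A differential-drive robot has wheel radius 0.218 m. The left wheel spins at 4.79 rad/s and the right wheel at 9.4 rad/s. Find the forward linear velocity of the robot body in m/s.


v = r*(wR + wL)/2 = 0.218*(9.4 + 4.79)/2 = 1.5467

1.5467 m/s


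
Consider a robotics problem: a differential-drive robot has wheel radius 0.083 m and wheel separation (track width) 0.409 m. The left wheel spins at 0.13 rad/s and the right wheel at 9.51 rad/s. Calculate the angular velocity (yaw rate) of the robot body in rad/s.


omega = r*(wR - wL)/L = 0.083*(9.51 - (0.13))/0.409 = 1.9035

1.9035 rad/s


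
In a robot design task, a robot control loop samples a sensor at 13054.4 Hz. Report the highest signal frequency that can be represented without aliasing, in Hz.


f_max = f_s/2 = 13054.4/2 = 6527.2000

6527.2000 Hz


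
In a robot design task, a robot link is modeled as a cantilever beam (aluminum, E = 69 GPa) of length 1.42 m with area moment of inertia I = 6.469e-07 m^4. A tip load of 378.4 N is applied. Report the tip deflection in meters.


delta = F*L^3/(3*E*I) = 378.4*1.42^3/(3*6.900e+10*6.469e-07)
      = 1083.4681792/133908.3 = 0.0081

0.0081 m


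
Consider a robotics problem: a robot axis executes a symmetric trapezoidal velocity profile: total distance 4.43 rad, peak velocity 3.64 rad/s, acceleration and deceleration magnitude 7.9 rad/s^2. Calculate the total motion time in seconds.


t_acc = v/a = 3.64/7.9 = 0.460759 s
d_acc = v^2/(2a) = 0.838582 rad (each ramp)
d_cruise = 4.43 - 2*0.838582 = 2.752836 rad
t_cruise = 2.752836/3.64 = 0.756274 s
t_total = 2*0.460759 + 0.756274 = 1.6778

1.6778 s


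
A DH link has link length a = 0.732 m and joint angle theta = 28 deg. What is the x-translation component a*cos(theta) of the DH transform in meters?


a*cos(theta) = 0.732*cos(28 deg) = 0.6463

0.6463 m


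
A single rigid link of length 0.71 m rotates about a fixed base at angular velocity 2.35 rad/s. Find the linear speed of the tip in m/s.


v = L*omega = 0.71 * 2.35 = 1.6685

1.6685 m/s


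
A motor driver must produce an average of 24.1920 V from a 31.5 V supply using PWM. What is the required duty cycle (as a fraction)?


D = V_avg/V_supply = 24.1920/31.5 = 0.7680

0.7680


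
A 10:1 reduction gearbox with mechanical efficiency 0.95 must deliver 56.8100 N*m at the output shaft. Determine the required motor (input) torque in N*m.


tau_in = tau_out / (N * eta) = 56.8100 / (10 * 0.95) = 5.9800

5.9800 N*m


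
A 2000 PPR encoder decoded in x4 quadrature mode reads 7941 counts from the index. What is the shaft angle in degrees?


angle = counts * 360 / (PPR*4) = 7941 * 360 / 8000 = 357.3450

357.3450 degrees


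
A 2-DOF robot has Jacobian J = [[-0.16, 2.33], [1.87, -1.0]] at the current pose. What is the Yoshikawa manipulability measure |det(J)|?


det(J) = -0.16*-1.0 - (2.33)*(1.87) = -4.1971
|det(J)| = 4.1971

4.1971


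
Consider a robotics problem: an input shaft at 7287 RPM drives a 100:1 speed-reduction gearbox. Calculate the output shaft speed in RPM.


omega_out = omega_in / N = 7287 / 100 = 72.8700

72.8700 RPM


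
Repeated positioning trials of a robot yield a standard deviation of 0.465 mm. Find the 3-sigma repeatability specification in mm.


repeatability = 3*sigma = 3*0.465 = 1.3950

1.3950 mm


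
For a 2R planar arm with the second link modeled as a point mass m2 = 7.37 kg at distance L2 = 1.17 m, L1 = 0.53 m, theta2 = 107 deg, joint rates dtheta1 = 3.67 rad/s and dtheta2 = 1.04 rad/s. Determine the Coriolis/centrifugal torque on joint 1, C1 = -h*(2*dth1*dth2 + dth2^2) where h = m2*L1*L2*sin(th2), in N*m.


h = m2*L1*L2*sin(th2) = 7.37*0.53*1.17*sin(107 deg) = 4.370444
C1 = -h*(2*3.67*1.04 + 1.04^2) = -4.370444*8.7152 = -38.0893

-38.0893 N*m


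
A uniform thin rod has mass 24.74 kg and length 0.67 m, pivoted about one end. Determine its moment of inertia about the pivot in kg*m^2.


I = (1/3)*m*L^2 = (1/3)*24.74*0.67^2 = 3.7019

3.7019 kg*m^2


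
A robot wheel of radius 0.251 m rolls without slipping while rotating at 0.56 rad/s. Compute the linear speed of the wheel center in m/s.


v = omega * r = 0.56 * 0.251 = 0.1406

0.1406 m/s


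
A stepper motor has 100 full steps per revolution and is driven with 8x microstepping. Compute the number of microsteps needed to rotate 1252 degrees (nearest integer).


step_size = 360/(100*8) = 360/800 = 0.450000 deg
n = 1252/(360/800) = 1252*800/360 = 2782.2222 -> 2782

2782 steps


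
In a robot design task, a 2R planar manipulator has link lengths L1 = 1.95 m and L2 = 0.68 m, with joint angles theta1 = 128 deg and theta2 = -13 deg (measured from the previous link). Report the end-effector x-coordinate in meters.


x = L1*cos(th1) + L2*cos(th1+th2) = 1.95*cos(128 deg) + 0.68*cos(115 deg) = -1.4879

-1.4879 m
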